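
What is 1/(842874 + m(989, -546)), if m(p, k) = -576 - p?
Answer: 1/841309 ≈ 1.1886e-6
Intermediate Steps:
1/(842874 + m(989, -546)) = 1/(842874 + (-576 - 1*989)) = 1/(842874 + (-576 - 989)) = 1/(842874 - 1565) = 1/841309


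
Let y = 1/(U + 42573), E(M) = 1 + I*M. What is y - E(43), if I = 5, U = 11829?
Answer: -11750831/54402 ≈ -216.00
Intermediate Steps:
E(M) = 1 + 5*M
y = 1/54402 (y = 1/(11829 + 42573) = 1/54402 ≈ 1.8382e-5)
y - E(43) = 1/54402 - (1 + 5*43) = 1/54402 - (1 + 215) = 1/54402 - 1*216 = 1/54402 - 216 = -11750831/54402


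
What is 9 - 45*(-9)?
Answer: 414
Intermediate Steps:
9 - 45*(-9) = 9 + 405 = 414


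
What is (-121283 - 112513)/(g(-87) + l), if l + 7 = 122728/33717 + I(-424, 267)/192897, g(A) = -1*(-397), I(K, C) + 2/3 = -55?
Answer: -1520587709603604/2560196164213 ≈ -593.93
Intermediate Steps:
I(K, C) = -167/3 (I(K, C) = -2/3 - 55 = -167/3)
g(A) = 397
l = -21855370940/6503908149 (l = -7 + (122728/33717 - 167/3/192897) = -7 + (122728*(1/33717) - 167/3*1/192897) = -7 + (122728/33717 - 167/578691) = -7 + 23671986103/6503908149 = -21855370940/6503908149 ≈ -3.3603)
(-121283 - 112513)/(g(-87) + l) = (-121283 - 112513)/(397 - 21855370940/6503908149) = -233796/2560196164213/6503908149 = -233796*6503908149/2560196164213 = -1520587709603604/2560196164213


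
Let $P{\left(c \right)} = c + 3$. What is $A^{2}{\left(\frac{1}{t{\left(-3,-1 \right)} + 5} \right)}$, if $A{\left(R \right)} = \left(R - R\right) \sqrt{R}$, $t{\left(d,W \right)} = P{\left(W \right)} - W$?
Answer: $0$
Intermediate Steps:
$P{\left(c \right)} = 3 + c$
$t{\left(d,W \right)} = 3$ ($t{\left(d,W \right)} = \left(3 + W\right) - W = 3$)
$A{\left(R \right)} = 0$ ($A{\left(R \right)} = 0 \sqrt{R} = 0$)
$A^{2}{\left(\frac{1}{t{\left(-3,-1 \right)} + 5} \right)} = 0^{2} = 0$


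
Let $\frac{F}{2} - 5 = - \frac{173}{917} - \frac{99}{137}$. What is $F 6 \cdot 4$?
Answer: $\frac{24655728}{125629} \approx 196.26$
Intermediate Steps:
$F = \frac{1027322}{125629}$ ($F = 10 + 2 \left(- \frac{173}{917} - \frac{99}{137}\right) = 10 + 2 \left(- \frac{114484}{125629}\right) = 10 - \frac{228968}{125629} = \frac{1027322}{125629} \approx 8.1774$)
$F 6 \cdot 4 = \frac{1027322 \cdot 6 \cdot 4}{125629} = \frac{1027322}{125629} \cdot 24 = \frac{24655728}{125629}$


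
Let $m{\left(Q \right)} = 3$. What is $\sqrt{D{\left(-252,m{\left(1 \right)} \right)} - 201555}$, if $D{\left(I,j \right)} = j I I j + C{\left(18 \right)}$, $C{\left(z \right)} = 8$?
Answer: $\sqrt{369989} \approx 608.27$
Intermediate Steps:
$D{\left(I,j \right)} = 8 + I^{2} j^{2}$ ($D{\left(I,j \right)} = j I I j + 8 = I j I j + 8 = j I^{2} j + 8 = I^{2} j^{2} + 8 = 8 + I^{2} j^{2}$)
$\sqrt{D{\left(-252,m{\left(1 \right)} \right)} - 201555} = \sqrt{\left(8 + \left(-252\right)^{2} \cdot 3^{2}\right) - 201555} = \sqrt{\left(8 + 63504 \cdot 9\right) - 201555} = \sqrt{\left(8 + 571536\right) - 201555} = \sqrt{571544 - 201555} = \sqrt{369989}$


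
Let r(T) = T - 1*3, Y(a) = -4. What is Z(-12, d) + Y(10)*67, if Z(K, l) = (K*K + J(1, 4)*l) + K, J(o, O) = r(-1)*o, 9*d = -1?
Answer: -1220/9 ≈ -135.56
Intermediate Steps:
d = -1/9 (d = (1/9)*(-1) = -1/9 ≈ -0.11111)
r(T) = -3 + T (r(T) = T - 3 = -3 + T)
J(o, O) = -4*o (J(o, O) = (-3 - 1)*o = -4*o)
Z(K, l) = K + K**2 - 4*l (Z(K, l) = (K*K + (-4*1)*l) + K = (K**2 - 4*l) + K = K + K**2 - 4*l)
Z(-12, d) + Y(10)*67 = (-12 + (-12)**2 - 4*(-1/9)) - 4*67 = (-12 + 144 + 4/9) - 268 = 1192/9 - 268 = -1220/9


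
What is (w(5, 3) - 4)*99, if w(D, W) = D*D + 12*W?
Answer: 5643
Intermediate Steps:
w(D, W) = D**2 + 12*W
(w(5, 3) - 4)*99 = ((5**2 + 12*3) - 4)*99 = ((25 + 36) - 4)*99 = (61 - 4)*99 = 57*99 = 5643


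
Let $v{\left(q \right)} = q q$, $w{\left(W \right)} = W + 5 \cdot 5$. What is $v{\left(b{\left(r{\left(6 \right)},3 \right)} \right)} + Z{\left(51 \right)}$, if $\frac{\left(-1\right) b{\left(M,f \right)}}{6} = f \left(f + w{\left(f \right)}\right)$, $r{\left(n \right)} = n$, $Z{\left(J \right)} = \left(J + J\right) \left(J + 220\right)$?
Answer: $339006$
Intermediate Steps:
$w{\left(W \right)} = 25 + W$ ($w{\left(W \right)} = W + 25 = 25 + W$)
$Z{\left(J \right)} = 2 J \left(220 + J\right)$
$b{\left(M,f \right)} = - 6 f \left(25 + 2 f\right)$ ($b{\left(M,f \right)} = - 6 f \left(f + \left(25 + f\right)\right) = - 6 f \left(25 + 2 f\right)$)
$v{\left(q \right)} = q^{2}$
$v{\left(b{\left(r{\left(6 \right)},3 \right)} \right)} + Z{\left(51 \right)} = \left(\left(-6\right) 3 \left(25 + 2 \cdot 3\right)\right)^{2} + 2 \cdot 51 \left(220 + 51\right) = \left(\left(-6\right) 3 \left(25 + 6\right)\right)^{2} + 2 \cdot 51 \cdot 271 = \left(\left(-6\right) 3 \cdot 31\right)^{2} + 27642 = \left(-558\right)^{2} + 27642 = 311364 + 27642 = 339006$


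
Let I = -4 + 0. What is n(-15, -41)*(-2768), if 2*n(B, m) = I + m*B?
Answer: -845624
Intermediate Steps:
I = -4
n(B, m) = -2 + B*m/2 (n(B, m) = (-4 + m*B)/2 = (-4 + B*m)/2 = -2 + B*m/2)
n(-15, -41)*(-2768) = (-2 + (½)*(-15)*(-41))*(-2768) = (-2 + 615/2)*(-2768) = (611/2)*(-2768) = -845624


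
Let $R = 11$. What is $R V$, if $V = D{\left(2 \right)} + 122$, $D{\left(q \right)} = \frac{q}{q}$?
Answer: $1353$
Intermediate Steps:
$D{\left(q \right)} = 1$
$V = 123$ ($V = 1 + 122 = 123$)
$R V = 11 \cdot 123 = 1353$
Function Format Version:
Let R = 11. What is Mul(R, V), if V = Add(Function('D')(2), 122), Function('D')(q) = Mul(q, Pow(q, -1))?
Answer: 1353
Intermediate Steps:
Function('D')(q) = 1
V = 123 (V = Add(1, 122) = 123)
Mul(R, V) = Mul(11, 123) = 1353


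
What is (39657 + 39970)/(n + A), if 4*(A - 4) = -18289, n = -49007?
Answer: -318508/214301 ≈ -1.4863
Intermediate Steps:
A = -18273/4 (A = 4 + (1/4)*(-18289) = 4 - 18289/4 = -18273/4 ≈ -4568.3)
(39657 + 39970)/(n + A) = (39657 + 39970)/(-49007 - 18273/4) = 79627/(-214301/4) = 79627*(-4/214301) = -318508/214301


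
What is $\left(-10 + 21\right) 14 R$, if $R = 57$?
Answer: $8778$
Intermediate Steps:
$\left(-10 + 21\right) 14 R = \left(-10 + 21\right) 14 \cdot 57 = 11 \cdot 14 \cdot 57 = 154 \cdot 57 = 8778$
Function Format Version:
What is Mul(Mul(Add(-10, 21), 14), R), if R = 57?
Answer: 8778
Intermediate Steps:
Mul(Mul(Add(-10, 21), 14), R) = Mul(Mul(Add(-10, 21), 14), 57) = Mul(Mul(11, 14), 57) = Mul(154, 57) = 8778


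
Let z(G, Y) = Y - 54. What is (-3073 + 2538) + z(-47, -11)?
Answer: -600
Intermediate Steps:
z(G, Y) = -54 + Y
(-3073 + 2538) + z(-47, -11) = (-3073 + 2538) + (-54 - 11) = -535 - 65 = -600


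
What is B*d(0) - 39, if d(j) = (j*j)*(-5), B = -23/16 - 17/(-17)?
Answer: -39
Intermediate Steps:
B = -7/16 (B = -23*1/16 - 17*(-1/17) = -23/16 + 1 = -7/16 ≈ -0.43750)
d(j) = -5*j² (d(j) = j²*(-5) = -5*j²)
B*d(0) - 39 = -(-35)*0²/16 - 39 = -(-35)*0/16 - 39 = -7/16*0 - 39 = 0 - 39 = -39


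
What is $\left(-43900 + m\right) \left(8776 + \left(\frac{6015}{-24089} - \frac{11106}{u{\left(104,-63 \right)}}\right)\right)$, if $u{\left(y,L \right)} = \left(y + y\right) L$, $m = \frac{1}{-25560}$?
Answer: $- \frac{2656980471898654009}{6896006208} \approx -3.8529 \cdot 10^{8}$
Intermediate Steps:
$m = - \frac{1}{25560} \approx -3.9124 \cdot 10^{-5}$
$u{\left(y,L \right)} = 2 L y$ ($u{\left(y,L \right)} = 2 y L = 2 L y$)
$\left(-43900 + m\right) \left(8776 + \left(\frac{6015}{-24089} - \frac{11106}{u{\left(104,-63 \right)}}\right)\right) = \left(-43900 - \frac{1}{25560}\right) \left(8776 + \left(\frac{6015}{-24089} - \frac{11106}{2 \left(-63\right) 104}\right)\right) = - \frac{1122084001 \left(8776 - \left(\frac{6015}{24089} + \frac{11106}{-13104}\right)\right)}{25560} = - \frac{1122084001 \left(8776 - - \frac{806461}{1348984}\right)}{25560} = - \frac{1122084001 \left(8776 + \left(- \frac{6015}{24089} + \frac{617}{728}\right)\right)}{25560} = - \frac{1122084001 \left(8776 + \frac{806461}{1348984}\right)}{25560} = \left(- \frac{1122084001}{25560}\right) \frac{11839490045}{1348984} = - \frac{2656980471898654009}{6896006208}$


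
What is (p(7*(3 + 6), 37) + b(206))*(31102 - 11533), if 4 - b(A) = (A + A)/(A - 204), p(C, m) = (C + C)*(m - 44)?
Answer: -21212796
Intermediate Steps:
p(C, m) = 2*C*(-44 + m) (p(C, m) = (2*C)*(-44 + m) = 2*C*(-44 + m))
b(A) = 4 - 2*A/(-204 + A) (b(A) = 4 - (A + A)/(A - 204) = 4 - 2*A/(-204 + A))
(p(7*(3 + 6), 37) + b(206))*(31102 - 11533) = (2*(7*(3 + 6))*(-44 + 37) + 2*(-408 + 206)/(-204 + 206))*(31102 - 11533) = (2*(7*9)*(-7) + 2*(-202)/2)*19569 = (2*63*(-7) + 2*(½)*(-202))*19569 = (-882 - 202)*19569 = -1084*19569 = -21212796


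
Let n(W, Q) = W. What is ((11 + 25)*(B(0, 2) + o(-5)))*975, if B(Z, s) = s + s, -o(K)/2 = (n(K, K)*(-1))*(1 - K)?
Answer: -1965600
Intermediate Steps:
o(K) = 2*K*(1 - K) (o(K) = -2*K*(-1)*(1 - K) = -2*(-K)*(1 - K) = -(-2)*K*(1 - K) = 2*K*(1 - K))
B(Z, s) = 2*s
((11 + 25)*(B(0, 2) + o(-5)))*975 = ((11 + 25)*(2*2 + 2*(-5)*(1 - 1*(-5))))*975 = (36*(4 + 2*(-5)*(1 + 5)))*975 = (36*(4 + 2*(-5)*6))*975 = (36*(4 - 60))*975 = (36*(-56))*975 = -2016*975 = -1965600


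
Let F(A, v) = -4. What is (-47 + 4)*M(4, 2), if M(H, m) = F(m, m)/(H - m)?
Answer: 86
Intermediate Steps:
M(H, m) = -4/(H - m)
(-47 + 4)*M(4, 2) = (-47 + 4)*(4/(2 - 1*4)) = -172/(2 - 4) = -172/(-2) = -172*(-1)/2 = -43*(-2) = 86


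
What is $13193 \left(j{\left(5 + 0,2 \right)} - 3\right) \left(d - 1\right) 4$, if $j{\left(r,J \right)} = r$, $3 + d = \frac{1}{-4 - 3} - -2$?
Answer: $- \frac{1583160}{7} \approx -2.2617 \cdot 10^{5}$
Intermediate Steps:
$d = - \frac{8}{7}$ ($d = -3 + \left(\frac{1}{-4 - 3} - -2\right) = -3 + \left(\frac{1}{-7} + 2\right) = -3 + \left(- \frac{1}{7} + 2\right) = -3 + \frac{13}{7} = - \frac{8}{7} \approx -1.1429$)
$13193 \left(j{\left(5 + 0,2 \right)} - 3\right) \left(d - 1\right) 4 = 13193 \left(\left(5 + 0\right) - 3\right) \left(- \frac{8}{7} - 1\right) 4 = 13193 \left(5 - 3\right) \left(\left(- \frac{15}{7}\right) 4\right) = 13193 \cdot 2 \left(- \frac{60}{7}\right) = 13193 \left(- \frac{120}{7}\right) = - \frac{1583160}{7}$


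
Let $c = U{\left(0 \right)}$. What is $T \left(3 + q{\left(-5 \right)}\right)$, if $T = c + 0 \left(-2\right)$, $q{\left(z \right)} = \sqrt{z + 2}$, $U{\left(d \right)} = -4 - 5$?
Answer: $-27 - 9 i \sqrt{3} \approx -27.0 - 15.588 i$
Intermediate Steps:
$U{\left(d \right)} = -9$
$c = -9$
$q{\left(z \right)} = \sqrt{2 + z}$
$T = -9$ ($T = -9 + 0 \left(-2\right) = -9 + 0 = -9$)
$T \left(3 + q{\left(-5 \right)}\right) = - 9 \left(3 + \sqrt{2 - 5}\right) = - 9 \left(3 + \sqrt{-3}\right) = - 9 \left(3 + i \sqrt{3}\right) = -27 - 9 i \sqrt{3}$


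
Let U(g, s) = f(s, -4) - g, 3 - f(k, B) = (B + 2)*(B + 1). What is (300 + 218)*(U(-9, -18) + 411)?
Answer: 216006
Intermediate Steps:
f(k, B) = 3 - (1 + B)*(2 + B) (f(k, B) = 3 - (B + 2)*(B + 1) = 3 - (2 + B)*(1 + B) = 3 - (1 + B)*(2 + B))
U(g, s) = -3 - g (U(g, s) = (1 - 1*(-4)² - 3*(-4)) - g = (1 - 1*16 + 12) - g = (1 - 16 + 12) - g = -3 - g)
(300 + 218)*(U(-9, -18) + 411) = (300 + 218)*((-3 - 1*(-9)) + 411) = 518*((-3 + 9) + 411) = 518*(6 + 411) = 518*417 = 216006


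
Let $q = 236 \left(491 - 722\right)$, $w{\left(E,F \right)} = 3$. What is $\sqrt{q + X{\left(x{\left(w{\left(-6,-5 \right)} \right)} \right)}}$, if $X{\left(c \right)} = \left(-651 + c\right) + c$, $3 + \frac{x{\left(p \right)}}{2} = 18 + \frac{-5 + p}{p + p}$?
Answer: $\frac{5 i \sqrt{19839}}{3} \approx 234.75 i$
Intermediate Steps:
$x{\left(p \right)} = 30 + \frac{-5 + p}{p}$ ($x{\left(p \right)} = -6 + 2 \left(18 + \frac{-5 + p}{p + p}\right) = -6 + 2 \left(18 + \frac{-5 + p}{2 p}\right) = -6 + \left(36 + \frac{-5 + p}{p}\right) = 30 + \frac{-5 + p}{p}$)
$X{\left(c \right)} = -651 + 2 c$
$q = -54516$ ($q = 236 \left(-231\right) = -54516$)
$\sqrt{q + X{\left(x{\left(w{\left(-6,-5 \right)} \right)} \right)}} = \sqrt{-54516 - \left(651 - 2 \left(31 - \frac{5}{3}\right)\right)} = \sqrt{-54516 + \left(-651 + 2 \cdot \frac{88}{3}\right)} = \sqrt{-54516 + \left(-651 + \frac{176}{3}\right)} = \sqrt{-54516 - \frac{1777}{3}} = \sqrt{- \frac{165325}{3}} = \frac{5 i \sqrt{19839}}{3}$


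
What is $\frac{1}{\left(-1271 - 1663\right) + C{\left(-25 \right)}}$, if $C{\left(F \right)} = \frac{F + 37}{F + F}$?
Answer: $- \frac{25}{73356} \approx -0.0003408$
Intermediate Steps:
$C{\left(F \right)} = \frac{37 + F}{2 F}$
$\frac{1}{\left(-1271 - 1663\right) + C{\left(-25 \right)}} = \frac{1}{\left(-1271 - 1663\right) + \frac{37 - 25}{2 \left(-25\right)}} = \frac{1}{\left(-1271 - 1663\right) + \frac{1}{2} \left(- \frac{1}{25}\right) 12} = \frac{1}{-2934 - \frac{6}{25}} = \frac{1}{- \frac{73356}{25}} = - \frac{25}{73356}$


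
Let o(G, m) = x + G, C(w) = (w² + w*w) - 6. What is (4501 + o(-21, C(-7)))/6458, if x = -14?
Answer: 2233/3229 ≈ 0.69155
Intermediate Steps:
C(w) = -6 + 2*w² (C(w) = (w² + w²) - 6 = 2*w² - 6 = -6 + 2*w²)
o(G, m) = -14 + G
(4501 + o(-21, C(-7)))/6458 = (4501 + (-14 - 21))/6458 = (4501 - 35)*(1/6458) = 4466*(1/6458) = 2233/3229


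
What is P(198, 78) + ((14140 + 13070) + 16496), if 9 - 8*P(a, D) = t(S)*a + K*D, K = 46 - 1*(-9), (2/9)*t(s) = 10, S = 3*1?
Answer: 336457/8 ≈ 42057.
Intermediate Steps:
S = 3
t(s) = 45 (t(s) = (9/2)*10 = 45)
K = 55 (K = 46 + 9 = 55)
P(a, D) = 9/8 - 55*D/8 - 45*a/8 (P(a, D) = 9/8 - (45*a + 55*D)/8 = 9/8 + (-55*D/8 - 45*a/8) = 9/8 - 55*D/8 - 45*a/8)
P(198, 78) + ((14140 + 13070) + 16496) = (9/8 - 55/8*78 - 45/8*198) + ((14140 + 13070) + 16496) = (9/8 - 2145/4 - 4455/4) + (27210 + 16496) = -13191/8 + 43706 = 336457/8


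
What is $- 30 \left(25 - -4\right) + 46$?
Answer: $-824$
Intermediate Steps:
$- 30 \left(25 - -4\right) + 46 = - 30 \left(25 + 4\right) + 46 = \left(-30\right) 29 + 46 = -870 + 46 = -824$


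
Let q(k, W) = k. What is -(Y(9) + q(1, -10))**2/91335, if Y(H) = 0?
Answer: -1/91335 ≈ -1.0949e-5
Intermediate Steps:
-(Y(9) + q(1, -10))**2/91335 = -(0 + 1)**2/91335 = -1*1**2*(1/91335) = -1*1*(1/91335) = -1*1/91335 = -1/91335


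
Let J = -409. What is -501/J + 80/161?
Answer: 113381/65849 ≈ 1.7218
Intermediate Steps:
-501/J + 80/161 = -501/(-409) + 80/161 = -501*(-1/409) + 80*(1/161) = 501/409 + 80/161 = 113381/65849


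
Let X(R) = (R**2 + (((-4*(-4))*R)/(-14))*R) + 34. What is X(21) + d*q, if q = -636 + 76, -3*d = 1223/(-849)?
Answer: -758743/2547 ≈ -297.90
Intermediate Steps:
d = 1223/2547 (d = -1223/(3*(-849)) = -1223*(-1)/(3*849) = -1/3*(-1223/849) = 1223/2547 ≈ 0.48017)
q = -560
X(R) = 34 - R**2/7 (X(R) = (R**2 + ((16*R)*(-1/14))*R) + 34 = (R**2 + (-8*R/7)*R) + 34 = (R**2 - 8*R**2/7) + 34 = -R**2/7 + 34 = 34 - R**2/7)
X(21) + d*q = (34 - 1/7*21**2) + (1223/2547)*(-560) = (34 - 1/7*441) - 684880/2547 = (34 - 63) - 684880/2547 = -29 - 684880/2547 = -758743/2547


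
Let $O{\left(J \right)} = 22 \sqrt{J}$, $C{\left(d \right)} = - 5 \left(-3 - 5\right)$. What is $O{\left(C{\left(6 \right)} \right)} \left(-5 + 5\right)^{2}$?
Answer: $0$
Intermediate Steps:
$C{\left(d \right)} = 40$ ($C{\left(d \right)} = \left(-5\right) \left(-8\right) = 40$)
$O{\left(C{\left(6 \right)} \right)} \left(-5 + 5\right)^{2} = 22 \sqrt{40} \left(-5 + 5\right)^{2} = 22 \cdot 2 \sqrt{10} \cdot 0^{2} = 44 \sqrt{10} \cdot 0 = 0$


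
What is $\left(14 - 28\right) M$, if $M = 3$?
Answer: $-42$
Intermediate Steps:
$\left(14 - 28\right) M = \left(14 - 28\right) 3 = \left(-14\right) 3 = -42$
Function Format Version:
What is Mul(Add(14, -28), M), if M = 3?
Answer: -42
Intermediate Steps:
Mul(Add(14, -28), M) = Mul(Add(14, -28), 3) = Mul(-14, 3) = -42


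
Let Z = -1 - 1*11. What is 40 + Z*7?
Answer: -44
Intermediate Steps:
Z = -12 (Z = -1 - 11 = -12)
40 + Z*7 = 40 - 12*7 = 40 - 84 = -44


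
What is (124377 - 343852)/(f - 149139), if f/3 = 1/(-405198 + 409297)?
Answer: 899628025/611320758 ≈ 1.4716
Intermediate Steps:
f = 3/4099 (f = 3/(-405198 + 409297) = 3/4099 ≈ 0.00073189)
(124377 - 343852)/(f - 149139) = (124377 - 343852)/(3/4099 - 149139) = -219475/(-611320758/4099) = -219475*(-4099/611320758) = 899628025/611320758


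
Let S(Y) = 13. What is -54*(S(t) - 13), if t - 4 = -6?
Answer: 0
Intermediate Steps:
t = -2 (t = 4 - 6 = -2)
-54*(S(t) - 13) = -54*(13 - 13) = -54*0 = 0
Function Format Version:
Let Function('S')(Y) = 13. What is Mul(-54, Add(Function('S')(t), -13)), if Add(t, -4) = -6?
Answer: 0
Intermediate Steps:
t = -2 (t = Add(4, -6) = -2)
Mul(-54, Add(Function('S')(t), -13)) = Mul(-54, Add(13, -13)) = Mul(-54, 0) = 0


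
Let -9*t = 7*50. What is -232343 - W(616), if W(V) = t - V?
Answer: -2085193/9 ≈ -2.3169e+5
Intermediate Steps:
t = -350/9 (t = -7*50/9 = -⅑*350 = -350/9 ≈ -38.889)
W(V) = -350/9 - V
-232343 - W(616) = -232343 - (-350/9 - 1*616) = -232343 - (-350/9 - 616) = -232343 - 1*(-5894/9) = -232343 + 5894/9 = -2085193/9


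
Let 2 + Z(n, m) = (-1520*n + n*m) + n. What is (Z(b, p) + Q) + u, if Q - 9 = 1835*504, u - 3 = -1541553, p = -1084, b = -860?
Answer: 1621877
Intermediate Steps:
u = -1541550 (u = 3 - 1541553 = -1541550)
Q = 924849 (Q = 9 + 1835*504 = 9 + 924840 = 924849)
Z(n, m) = -2 - 1519*n + m*n (Z(n, m) = -2 + ((-1520*n + n*m) + n) = -2 + ((-1520*n + m*n) + n) = -2 + (-1519*n + m*n) = -2 - 1519*n + m*n)
(Z(b, p) + Q) + u = ((-2 - 1519*(-860) - 1084*(-860)) + 924849) - 1541550 = ((-2 + 1306340 + 932240) + 924849) - 1541550 = (2238578 + 924849) - 1541550 = 3163427 - 1541550 = 1621877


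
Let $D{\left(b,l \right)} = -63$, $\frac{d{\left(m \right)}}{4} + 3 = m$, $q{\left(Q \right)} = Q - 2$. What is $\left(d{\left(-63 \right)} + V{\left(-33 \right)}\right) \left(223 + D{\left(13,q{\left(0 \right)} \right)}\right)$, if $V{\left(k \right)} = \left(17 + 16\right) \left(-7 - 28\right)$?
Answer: $-227040$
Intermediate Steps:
$q{\left(Q \right)} = -2 + Q$
$V{\left(k \right)} = -1155$ ($V{\left(k \right)} = 33 \left(-35\right) = -1155$)
$d{\left(m \right)} = -12 + 4 m$
$\left(d{\left(-63 \right)} + V{\left(-33 \right)}\right) \left(223 + D{\left(13,q{\left(0 \right)} \right)}\right) = \left(\left(-12 + 4 \left(-63\right)\right) - 1155\right) \left(223 - 63\right) = \left(\left(-12 - 252\right) - 1155\right) 160 = \left(-264 - 1155\right) 160 = \left(-1419\right) 160 = -227040$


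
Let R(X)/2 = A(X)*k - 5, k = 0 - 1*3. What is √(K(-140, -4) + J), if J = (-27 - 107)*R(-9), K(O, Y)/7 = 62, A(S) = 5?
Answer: √5794 ≈ 76.118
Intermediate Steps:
k = -3 (k = 0 - 3 = -3)
K(O, Y) = 434 (K(O, Y) = 7*62 = 434)
R(X) = -40 (R(X) = 2*(5*(-3) - 5) = 2*(-15 - 5) = 2*(-20) = -40)
J = 5360 (J = (-27 - 107)*(-40) = -134*(-40) = 5360)
√(K(-140, -4) + J) = √(434 + 5360) = √5794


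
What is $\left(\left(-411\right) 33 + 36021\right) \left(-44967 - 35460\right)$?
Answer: $-1806229566$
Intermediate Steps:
$\left(\left(-411\right) 33 + 36021\right) \left(-44967 - 35460\right) = \left(-13563 + 36021\right) \left(-80427\right) = 22458 \left(-80427\right) = -1806229566$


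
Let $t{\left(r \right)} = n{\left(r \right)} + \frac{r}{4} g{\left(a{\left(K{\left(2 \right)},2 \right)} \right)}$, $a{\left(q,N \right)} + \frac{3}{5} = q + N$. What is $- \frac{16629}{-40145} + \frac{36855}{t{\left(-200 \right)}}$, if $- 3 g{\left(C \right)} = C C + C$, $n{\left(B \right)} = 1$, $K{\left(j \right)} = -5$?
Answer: $\frac{1482154728}{6302765} \approx 235.16$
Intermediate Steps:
$a{\left(q,N \right)} = - \frac{3}{5} + N + q$ ($a{\left(q,N \right)} = - \frac{3}{5} + \left(q + N\right) = - \frac{3}{5} + \left(N + q\right) = - \frac{3}{5} + N + q$)
$g{\left(C \right)} = - \frac{C}{3} - \frac{C^{2}}{3}$ ($g{\left(C \right)} = - \frac{C C + C}{3} = - \frac{C^{2} + C}{3} = - \frac{C + C^{2}}{3} = - \frac{C}{3} - \frac{C^{2}}{3}$)
$t{\left(r \right)} = 1 - \frac{39 r}{50}$ ($t{\left(r \right)} = 1 + \frac{r}{4} \left(- \frac{\left(- \frac{3}{5} + 2 - 5\right) \left(1 - \frac{18}{5}\right)}{3}\right) = 1 + r \frac{1}{4} \left(\left(- \frac{1}{3}\right) \left(- \frac{18}{5}\right) \left(1 - \frac{18}{5}\right)\right) = 1 + \frac{r}{4} \left(\left(- \frac{1}{3}\right) \left(- \frac{18}{5}\right) \left(- \frac{13}{5}\right)\right) = 1 + \frac{r}{4} \left(- \frac{78}{25}\right) = 1 - \frac{39 r}{50}$)
$- \frac{16629}{-40145} + \frac{36855}{t{\left(-200 \right)}} = - \frac{16629}{-40145} + \frac{36855}{1 - -156} = \left(-16629\right) \left(- \frac{1}{40145}\right) + \frac{36855}{1 + 156} = \frac{16629}{40145} + \frac{36855}{157} = \frac{1482154728}{6302765}$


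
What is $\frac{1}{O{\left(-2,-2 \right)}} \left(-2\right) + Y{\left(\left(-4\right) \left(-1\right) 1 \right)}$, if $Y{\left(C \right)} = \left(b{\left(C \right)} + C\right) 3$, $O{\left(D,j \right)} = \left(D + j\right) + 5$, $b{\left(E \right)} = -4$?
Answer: $-2$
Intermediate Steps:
$O{\left(D,j \right)} = 5 + D + j$
$Y{\left(C \right)} = -12 + 3 C$ ($Y{\left(C \right)} = \left(-4 + C\right) 3 = -12 + 3 C$)
$\frac{1}{O{\left(-2,-2 \right)}} \left(-2\right) + Y{\left(\left(-4\right) \left(-1\right) 1 \right)} = \frac{1}{5 - 2 - 2} \left(-2\right) - \left(12 - 3 \left(-4\right) \left(-1\right) 1\right) = 1^{-1} \left(-2\right) - \left(12 - 3 \cdot 4 \cdot 1\right) = 1 \left(-2\right) + \left(-12 + 3 \cdot 4\right) = -2 + \left(-12 + 12\right) = -2 + 0 = -2$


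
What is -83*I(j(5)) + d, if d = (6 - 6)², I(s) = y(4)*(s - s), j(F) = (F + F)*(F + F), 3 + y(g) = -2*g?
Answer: 0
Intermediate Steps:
y(g) = -3 - 2*g
j(F) = 4*F² (j(F) = (2*F)*(2*F) = 4*F²)
I(s) = 0 (I(s) = (-3 - 2*4)*(s - s) = (-3 - 8)*0 = -11*0 = 0)
d = 0 (d = 0² = 0)
-83*I(j(5)) + d = -83*0 + 0 = 0 + 0 = 0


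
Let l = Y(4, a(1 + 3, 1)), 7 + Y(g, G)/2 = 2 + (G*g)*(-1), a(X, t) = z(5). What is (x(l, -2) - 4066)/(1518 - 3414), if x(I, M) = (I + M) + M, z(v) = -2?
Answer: 508/237 ≈ 2.1435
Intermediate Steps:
a(X, t) = -2
Y(g, G) = -10 - 2*G*g (Y(g, G) = -14 + 2*(2 + (G*g)*(-1)) = -14 + 2*(2 - G*g) = -14 + (4 - 2*G*g) = -10 - 2*G*g)
l = 6 (l = -10 - 2*(-2)*4 = -10 + 16 = 6)
x(I, M) = I + 2*M
(x(l, -2) - 4066)/(1518 - 3414) = ((6 + 2*(-2)) - 4066)/(1518 - 3414) = ((6 - 4) - 4066)/(-1896) = (2 - 4066)*(-1/1896) = -4064*(-1/1896) = 508/237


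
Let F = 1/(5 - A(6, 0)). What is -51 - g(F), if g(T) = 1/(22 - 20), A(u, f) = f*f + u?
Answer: -103/2 ≈ -51.500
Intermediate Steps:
A(u, f) = u + f² (A(u, f) = f² + u = u + f²)
F = -1 (F = 1/(5 - (6 + 0²)) = 1/(5 - (6 + 0)) = 1/(5 - 1*6) = 1/(5 - 6) = 1/(-1) = -1)
g(T) = ½ (g(T) = 1/2 = ½)
-51 - g(F) = -51 - 1*½ = -51 - ½ = -103/2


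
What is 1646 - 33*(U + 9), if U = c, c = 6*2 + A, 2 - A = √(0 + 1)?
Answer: 920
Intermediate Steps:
A = 1 (A = 2 - √(0 + 1) = 2 - √1 = 2 - 1*1 = 2 - 1 = 1)
c = 13 (c = 6*2 + 1 = 12 + 1 = 13)
U = 13
1646 - 33*(U + 9) = 1646 - 33*(13 + 9) = 1646 - 33*22 = 1646 - 726 = 920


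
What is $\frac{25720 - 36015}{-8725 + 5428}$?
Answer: $\frac{10295}{3297} \approx 3.1225$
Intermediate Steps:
$\frac{25720 - 36015}{-8725 + 5428} = \frac{25720 - 36015}{-3297} = \left(25720 - 36015\right) \left(- \frac{1}{3297}\right) = \left(-10295\right) \left(- \frac{1}{3297}\right) = \frac{10295}{3297}$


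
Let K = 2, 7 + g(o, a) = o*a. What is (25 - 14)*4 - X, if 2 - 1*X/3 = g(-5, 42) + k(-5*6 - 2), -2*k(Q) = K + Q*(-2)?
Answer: -712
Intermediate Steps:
g(o, a) = -7 + a*o (g(o, a) = -7 + o*a = -7 + a*o)
k(Q) = -1 + Q (k(Q) = -(2 + Q*(-2))/2 = -(2 - 2*Q)/2 = -1 + Q)
X = 756 (X = 6 - 3*((-7 + 42*(-5)) + (-1 + (-5*6 - 2))) = 6 - 3*((-7 - 210) + (-1 + (-30 - 2))) = 6 - 3*(-217 + (-1 - 32)) = 6 - 3*(-217 - 33) = 6 - 3*(-250) = 6 + 750 = 756)
(25 - 14)*4 - X = (25 - 14)*4 - 1*756 = 11*4 - 756 = 44 - 756 = -712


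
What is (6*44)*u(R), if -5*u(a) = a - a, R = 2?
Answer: 0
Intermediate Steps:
u(a) = 0 (u(a) = -(a - a)/5 = -⅕*0 = 0)
(6*44)*u(R) = (6*44)*0 = 264*0 = 0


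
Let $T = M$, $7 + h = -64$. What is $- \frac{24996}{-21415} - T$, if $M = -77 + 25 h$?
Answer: $\frac{39685576}{21415} \approx 1853.2$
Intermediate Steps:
$h = -71$ ($h = -7 - 64 = -71$)
$M = -1852$ ($M = -77 + 25 \left(-71\right) = -77 - 1775 = -1852$)
$T = -1852$
$- \frac{24996}{-21415} - T = - \frac{24996}{-21415} - -1852 = \left(-24996\right) \left(- \frac{1}{21415}\right) + 1852 = \frac{24996}{21415} + 1852 = \frac{39685576}{21415}$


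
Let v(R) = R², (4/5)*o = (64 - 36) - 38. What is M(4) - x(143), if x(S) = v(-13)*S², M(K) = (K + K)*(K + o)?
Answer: -3455949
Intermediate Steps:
o = -25/2 (o = 5*((64 - 36) - 38)/4 = 5*(28 - 38)/4 = (5/4)*(-10) = -25/2 ≈ -12.500)
M(K) = 2*K*(-25/2 + K) (M(K) = (K + K)*(K - 25/2) = (2*K)*(-25/2 + K) = 2*K*(-25/2 + K))
x(S) = 169*S² (x(S) = (-13)²*S² = 169*S²)
M(4) - x(143) = 4*(-25 + 2*4) - 169*143² = 4*(-25 + 8) - 169*20449 = 4*(-17) - 1*3455881 = -68 - 3455881 = -3455949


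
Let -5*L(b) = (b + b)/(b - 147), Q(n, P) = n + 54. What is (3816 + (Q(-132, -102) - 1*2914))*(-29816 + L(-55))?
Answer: -2481415848/101 ≈ -2.4568e+7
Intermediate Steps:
Q(n, P) = 54 + n
L(b) = -2*b/(5*(-147 + b)) (L(b) = -(b + b)/(5*(b - 147)) = -2*b/(5*(-147 + b)))
(3816 + (Q(-132, -102) - 1*2914))*(-29816 + L(-55)) = (3816 + ((54 - 132) - 1*2914))*(-29816 - 2*(-55)/(-735 + 5*(-55))) = (3816 + (-78 - 2914))*(-29816 - 2*(-55)/(-735 - 275)) = (3816 - 2992)*(-29816 - 2*(-55)/(-1010)) = 824*(-29816 - 2*(-55)*(-1/1010)) = 824*(-29816 - 11/101) = 824*(-3011427/101) = -2481415848/101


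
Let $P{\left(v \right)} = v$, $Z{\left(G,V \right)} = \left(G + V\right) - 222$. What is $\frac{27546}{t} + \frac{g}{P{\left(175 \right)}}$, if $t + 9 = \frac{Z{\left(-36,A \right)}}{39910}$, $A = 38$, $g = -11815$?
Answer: $- \frac{3932691593}{1257935} \approx -3126.3$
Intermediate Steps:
$Z{\left(G,V \right)} = -222 + G + V$
$t = - \frac{35941}{3991}$ ($t = -9 + \frac{-222 - 36 + 38}{39910} = -9 - \frac{22}{3991} = - \frac{35941}{3991} \approx -9.0055$)
$\frac{27546}{t} + \frac{g}{P{\left(175 \right)}} = \frac{27546}{- \frac{35941}{3991}} - \frac{11815}{175} = 27546 \left(- \frac{3991}{35941}\right) - \frac{2363}{35} = - \frac{109936086}{35941} - \frac{2363}{35} = - \frac{3932691593}{1257935}$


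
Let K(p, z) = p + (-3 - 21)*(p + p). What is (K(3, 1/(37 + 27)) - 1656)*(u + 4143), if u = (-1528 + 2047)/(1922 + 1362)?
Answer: -24450217407/3284 ≈ -7.4453e+6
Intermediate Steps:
u = 519/3284 ≈ 0.15804
K(p, z) = -47*p (K(p, z) = p - 48*p = -47*p)
(K(3, 1/(37 + 27)) - 1656)*(u + 4143) = (-47*3 - 1656)*(519/3284 + 4143) = (-141 - 1656)*(13606131/3284) = -1797*13606131/3284 = -24450217407/3284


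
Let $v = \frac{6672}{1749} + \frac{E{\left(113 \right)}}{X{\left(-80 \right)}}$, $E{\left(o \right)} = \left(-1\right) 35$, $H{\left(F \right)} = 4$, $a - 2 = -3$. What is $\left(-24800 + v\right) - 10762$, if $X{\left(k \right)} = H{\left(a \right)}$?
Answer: $- \frac{82942093}{2332} \approx -35567.0$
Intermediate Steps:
$a = -1$ ($a = 2 - 3 = -1$)
$X{\left(k \right)} = 4$
$E{\left(o \right)} = -35$
$v = - \frac{11509}{2332}$ ($v = \frac{6672}{1749} - \frac{35}{4} = 6672 \cdot \frac{1}{1749} - \frac{35}{4} = \frac{2224}{583} - \frac{35}{4} = - \frac{11509}{2332} \approx -4.9352$)
$\left(-24800 + v\right) - 10762 = \left(-24800 - \frac{11509}{2332}\right) - 10762 = - \frac{57845109}{2332} - 10762 = - \frac{82942093}{2332}$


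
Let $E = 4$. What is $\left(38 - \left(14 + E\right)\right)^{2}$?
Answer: $400$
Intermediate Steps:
$\left(38 - \left(14 + E\right)\right)^{2} = \left(38 - 18\right)^{2} = 20^{2} = 400$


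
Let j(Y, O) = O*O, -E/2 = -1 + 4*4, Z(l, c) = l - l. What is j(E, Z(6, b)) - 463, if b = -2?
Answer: -463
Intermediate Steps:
Z(l, c) = 0
E = -30 (E = -2*(-1 + 4*4) = -2*(-1 + 16) = -2*15 = -30)
j(Y, O) = O²
j(E, Z(6, b)) - 463 = 0² - 463 = 0 - 463 = -463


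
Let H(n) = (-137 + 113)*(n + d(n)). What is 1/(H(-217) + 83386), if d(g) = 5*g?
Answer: 1/114634 ≈ 8.7234e-6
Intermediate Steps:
H(n) = -144*n (H(n) = (-137 + 113)*(n + 5*n) = -144*n)
1/(H(-217) + 83386) = 1/(-144*(-217) + 83386) = 1/(31248 + 83386) = 1/114634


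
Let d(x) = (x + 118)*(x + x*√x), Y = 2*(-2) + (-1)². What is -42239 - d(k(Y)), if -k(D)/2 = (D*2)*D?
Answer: -39287 + 17712*I ≈ -39287.0 + 17712.0*I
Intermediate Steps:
Y = -3 (Y = -4 + 1 = -3)
k(D) = -4*D² (k(D) = -2*D*2*D = -2*2*D*D = -4*D²)
d(x) = (118 + x)*(x + x^(3/2))
-42239 - d(k(Y)) = -42239 - ((-4*(-3)²)² + (-4*(-3)²)^(5/2) + 118*(-4*(-3)²) + 118*(-4*(-3)²)^(3/2)) = -42239 - ((-4*9)² + (-4*9)^(5/2) + 118*(-4*9) + 118*(-4*9)^(3/2)) = -42239 - ((-36)² + (-36)^(5/2) + 118*(-36) + 118*(-36)^(3/2)) = -42239 - (1296 + 7776*I - 4248 + 118*(-216*I)) = -42239 - (1296 + 7776*I - 4248 - 25488*I) = -42239 - (-2952 - 17712*I) = -42239 + (2952 + 17712*I) = -39287 + 17712*I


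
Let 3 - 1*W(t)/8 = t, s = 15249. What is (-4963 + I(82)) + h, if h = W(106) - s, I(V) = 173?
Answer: -20863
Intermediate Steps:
W(t) = 24 - 8*t
h = -16073 (h = (24 - 8*106) - 1*15249 = (24 - 848) - 15249 = -824 - 15249 = -16073)
(-4963 + I(82)) + h = (-4963 + 173) - 16073 = -4790 - 16073 = -20863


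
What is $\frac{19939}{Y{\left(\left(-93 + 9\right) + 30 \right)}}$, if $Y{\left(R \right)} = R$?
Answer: $- \frac{19939}{54} \approx -369.24$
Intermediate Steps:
$\frac{19939}{Y{\left(\left(-93 + 9\right) + 30 \right)}} = \frac{19939}{\left(-93 + 9\right) + 30} = \frac{19939}{-84 + 30} = \frac{19939}{-54} = 19939 \left(- \frac{1}{54}\right) = - \frac{19939}{54}$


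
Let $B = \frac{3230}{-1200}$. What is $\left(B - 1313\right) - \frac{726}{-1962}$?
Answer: $- \frac{17204407}{13080} \approx -1315.3$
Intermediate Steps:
$B = - \frac{323}{120}$ ($B = 3230 \left(- \frac{1}{1200}\right) = - \frac{323}{120} \approx -2.6917$)
$\left(B - 1313\right) - \frac{726}{-1962} = \left(- \frac{323}{120} - 1313\right) - \frac{726}{-1962} = - \frac{157883}{120} - - \frac{121}{327} = - \frac{157883}{120} + \frac{121}{327} = - \frac{17204407}{13080}$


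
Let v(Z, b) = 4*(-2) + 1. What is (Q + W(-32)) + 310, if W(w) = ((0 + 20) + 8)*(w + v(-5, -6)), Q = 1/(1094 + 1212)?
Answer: -1803291/2306 ≈ -782.00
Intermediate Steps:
Q = 1/2306 ≈ 0.00043365
v(Z, b) = -7 (v(Z, b) = -8 + 1 = -7)
W(w) = -196 + 28*w (W(w) = ((0 + 20) + 8)*(w - 7) = (20 + 8)*(-7 + w) = 28*(-7 + w) = -196 + 28*w)
(Q + W(-32)) + 310 = (1/2306 + (-196 + 28*(-32))) + 310 = (1/2306 + (-196 - 896)) + 310 = (1/2306 - 1092) + 310 = -2518151/2306 + 310 = -1803291/2306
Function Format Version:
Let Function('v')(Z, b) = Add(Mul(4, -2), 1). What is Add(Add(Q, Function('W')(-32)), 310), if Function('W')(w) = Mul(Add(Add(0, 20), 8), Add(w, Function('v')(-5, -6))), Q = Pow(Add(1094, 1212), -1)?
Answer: Rational(-1803291, 2306) ≈ -782.00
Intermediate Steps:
Q = Rational(1, 2306) (Q = Pow(2306, -1) = Rational(1, 2306) ≈ 0.00043365)
Function('v')(Z, b) = -7 (Function('v')(Z, b) = Add(-8, 1) = -7)
Function('W')(w) = Add(-196, Mul(28, w)) (Function('W')(w) = Mul(Add(Add(0, 20), 8), Add(w, -7)) = Mul(Add(20, 8), Add(-7, w)) = Mul(28, Add(-7, w)) = Add(-196, Mul(28, w)))
Add(Add(Q, Function('W')(-32)), 310) = Add(Add(Rational(1, 2306), Add(-196, Mul(28, -32))), 310) = Add(Add(Rational(1, 2306), Add(-196, -896)), 310) = Add(Add(Rational(1, 2306), -1092), 310) = Add(Rational(-2518151, 2306), 310) = Rational(-1803291, 2306)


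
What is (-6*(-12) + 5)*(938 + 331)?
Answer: 97713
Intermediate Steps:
(-6*(-12) + 5)*(938 + 331) = (72 + 5)*1269 = 77*1269 = 97713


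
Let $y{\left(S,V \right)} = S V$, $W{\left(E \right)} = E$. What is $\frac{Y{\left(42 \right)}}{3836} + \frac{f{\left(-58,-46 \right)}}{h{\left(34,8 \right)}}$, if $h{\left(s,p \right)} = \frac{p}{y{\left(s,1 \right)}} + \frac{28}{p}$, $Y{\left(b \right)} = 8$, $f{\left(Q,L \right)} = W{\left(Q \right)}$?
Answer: $- \frac{1890894}{121793} \approx -15.525$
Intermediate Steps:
$f{\left(Q,L \right)} = Q$
$h{\left(s,p \right)} = \frac{28}{p} + \frac{p}{s}$ ($h{\left(s,p \right)} = \frac{p}{s 1} + \frac{28}{p} = \frac{p}{s} + \frac{28}{p} = \frac{28}{p} + \frac{p}{s}$)
$\frac{Y{\left(42 \right)}}{3836} + \frac{f{\left(-58,-46 \right)}}{h{\left(34,8 \right)}} = \frac{8}{3836} - \frac{58}{\frac{28}{8} + \frac{8}{34}} = 8 \cdot \frac{1}{3836} - \frac{58}{28 \cdot \frac{1}{8} + 8 \cdot \frac{1}{34}} = \frac{2}{959} - \frac{58}{\frac{7}{2} + \frac{4}{17}} = \frac{2}{959} - \frac{58}{\frac{127}{34}} = \frac{2}{959} - \frac{1972}{127} = - \frac{1890894}{121793}$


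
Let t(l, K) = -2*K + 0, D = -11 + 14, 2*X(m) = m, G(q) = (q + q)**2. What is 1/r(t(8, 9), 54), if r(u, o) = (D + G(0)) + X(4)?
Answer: 1/5 ≈ 0.20000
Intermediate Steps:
G(q) = 4*q**2 (G(q) = (2*q)**2 = 4*q**2)
X(m) = m/2
D = 3
t(l, K) = -2*K
r(u, o) = 5 (r(u, o) = (3 + 4*0**2) + (1/2)*4 = (3 + 4*0) + 2 = (3 + 0) + 2 = 3 + 2 = 5)
1/r(t(8, 9), 54) = 1/5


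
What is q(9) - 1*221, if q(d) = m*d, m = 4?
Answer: -185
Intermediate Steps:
q(d) = 4*d
q(9) - 1*221 = 4*9 - 1*221 = 36 - 221 = -185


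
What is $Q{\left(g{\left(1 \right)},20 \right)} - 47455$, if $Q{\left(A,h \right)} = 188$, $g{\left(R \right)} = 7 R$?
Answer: $-47267$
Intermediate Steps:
$Q{\left(g{\left(1 \right)},20 \right)} - 47455 = 188 - 47455 = -47267$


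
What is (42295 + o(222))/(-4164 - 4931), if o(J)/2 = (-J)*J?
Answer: 56273/9095 ≈ 6.1872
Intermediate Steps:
o(J) = -2*J**2 (o(J) = 2*((-J)*J) = 2*(-J**2) = -2*J**2)
(42295 + o(222))/(-4164 - 4931) = (42295 - 2*222**2)/(-4164 - 4931) = (42295 - 2*49284)/(-9095) = (42295 - 98568)*(-1/9095) = -56273*(-1/9095) = 56273/9095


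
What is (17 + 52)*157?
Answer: 10833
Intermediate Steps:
(17 + 52)*157 = 69*157 = 10833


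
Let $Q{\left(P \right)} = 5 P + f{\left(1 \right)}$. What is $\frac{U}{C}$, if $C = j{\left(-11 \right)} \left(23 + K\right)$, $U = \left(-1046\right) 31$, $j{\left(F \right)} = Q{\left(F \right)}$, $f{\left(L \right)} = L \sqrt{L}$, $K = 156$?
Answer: $\frac{16213}{4833} \approx 3.3546$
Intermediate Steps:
$f{\left(L \right)} = L^{\frac{3}{2}}$
$Q{\left(P \right)} = 1 + 5 P$ ($Q{\left(P \right)} = 5 P + 1^{\frac{3}{2}} = 5 P + 1 = 1 + 5 P$)
$j{\left(F \right)} = 1 + 5 F$
$U = -32426$
$C = -9666$ ($C = \left(1 + 5 \left(-11\right)\right) \left(23 + 156\right) = \left(1 - 55\right) 179 = \left(-54\right) 179 = -9666$)
$\frac{U}{C} = - \frac{32426}{-9666} = \left(-32426\right) \left(- \frac{1}{9666}\right) = \frac{16213}{4833}$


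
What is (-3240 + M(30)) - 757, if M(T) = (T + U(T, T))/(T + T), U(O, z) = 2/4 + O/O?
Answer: -159859/40 ≈ -3996.5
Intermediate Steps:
U(O, z) = 3/2 (U(O, z) = 2*(¼) + 1 = ½ + 1 = 3/2)
M(T) = (3/2 + T)/(2*T) (M(T) = (T + 3/2)/(T + T) = (3/2 + T)/((2*T)) = (3/2 + T)*(1/(2*T)) = (3/2 + T)/(2*T))
(-3240 + M(30)) - 757 = (-3240 + (¼)*(3 + 2*30)/30) - 757 = (-3240 + (¼)*(1/30)*(3 + 60)) - 757 = (-3240 + (¼)*(1/30)*63) - 757 = (-3240 + 21/40) - 757 = -129579/40 - 757 = -159859/40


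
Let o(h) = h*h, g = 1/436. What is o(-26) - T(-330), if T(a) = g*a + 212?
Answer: 101317/218 ≈ 464.76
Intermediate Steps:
g = 1/436 ≈ 0.0022936
o(h) = h²
T(a) = 212 + a/436 (T(a) = a/436 + 212 = 212 + a/436)
o(-26) - T(-330) = (-26)² - (212 + (1/436)*(-330)) = 676 - (212 - 165/218) = 676 - 1*46051/218 = 676 - 46051/218 = 101317/218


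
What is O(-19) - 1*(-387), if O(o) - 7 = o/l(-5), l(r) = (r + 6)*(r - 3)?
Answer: 3171/8 ≈ 396.38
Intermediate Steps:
l(r) = (-3 + r)*(6 + r) (l(r) = (6 + r)*(-3 + r) = (-3 + r)*(6 + r))
O(o) = 7 - o/8 (O(o) = 7 + o/(-18 + (-5)² + 3*(-5)) = 7 + o/(-18 + 25 - 15) = 7 + o/(-8) = 7 + o*(-⅛) = 7 - o/8)
O(-19) - 1*(-387) = (7 - ⅛*(-19)) - 1*(-387) = (7 + 19/8) + 387 = 75/8 + 387 = 3171/8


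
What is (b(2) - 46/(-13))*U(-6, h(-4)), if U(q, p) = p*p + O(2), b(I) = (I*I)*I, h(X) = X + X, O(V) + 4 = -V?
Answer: 8700/13 ≈ 669.23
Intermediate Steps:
O(V) = -4 - V
h(X) = 2*X
b(I) = I³ (b(I) = I²*I = I³)
U(q, p) = -6 + p² (U(q, p) = p*p + (-4 - 1*2) = p² + (-4 - 2) = p² - 6 = -6 + p²)
(b(2) - 46/(-13))*U(-6, h(-4)) = (2³ - 46/(-13))*(-6 + (2*(-4))²) = (8 - 46*(-1/13))*(-6 + (-8)²) = (8 + 46/13)*(-6 + 64) = (150/13)*58 = 8700/13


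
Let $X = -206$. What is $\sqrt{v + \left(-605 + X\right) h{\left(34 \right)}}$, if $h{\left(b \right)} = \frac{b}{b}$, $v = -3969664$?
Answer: $5 i \sqrt{158819} \approx 1992.6 i$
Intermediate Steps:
$h{\left(b \right)} = 1$
$\sqrt{v + \left(-605 + X\right) h{\left(34 \right)}} = \sqrt{-3969664 + \left(-605 - 206\right) 1} = \sqrt{-3969664 - 811} = \sqrt{-3970475} = 5 i \sqrt{158819}$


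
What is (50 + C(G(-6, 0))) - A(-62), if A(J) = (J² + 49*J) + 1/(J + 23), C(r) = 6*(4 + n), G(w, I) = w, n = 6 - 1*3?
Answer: -27845/39 ≈ -713.97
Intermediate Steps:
n = 3 (n = 6 - 3 = 3)
C(r) = 42 (C(r) = 6*(4 + 3) = 6*7 = 42)
A(J) = J² + 1/(23 + J) + 49*J (A(J) = (J² + 49*J) + 1/(23 + J) = J² + 1/(23 + J) + 49*J)
(50 + C(G(-6, 0))) - A(-62) = (50 + 42) - (1 + (-62)³ + 72*(-62)² + 1127*(-62))/(23 - 62) = 92 - (1 - 238328 + 72*3844 - 69874)/(-39) = 92 - (-1)*(1 - 238328 + 276768 - 69874)/39 = 92 - (-1)*(-31433)/39 = 92 - 1*31433/39 = 92 - 31433/39 = -27845/39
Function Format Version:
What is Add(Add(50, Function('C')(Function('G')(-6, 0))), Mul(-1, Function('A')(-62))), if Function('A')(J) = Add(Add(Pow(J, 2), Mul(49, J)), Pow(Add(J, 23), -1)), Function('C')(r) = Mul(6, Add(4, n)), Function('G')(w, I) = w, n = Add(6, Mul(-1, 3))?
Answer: Rational(-27845, 39) ≈ -713.97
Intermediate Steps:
n = 3 (n = Add(6, -3) = 3)
Function('C')(r) = 42 (Function('C')(r) = Mul(6, Add(4, 3)) = Mul(6, 7) = 42)
Function('A')(J) = Add(Pow(J, 2), Pow(Add(23, J), -1), Mul(49, J)) (Function('A')(J) = Add(Add(Pow(J, 2), Mul(49, J)), Pow(Add(23, J), -1)) = Add(Pow(J, 2), Pow(Add(23, J), -1), Mul(49, J)))
Add(Add(50, Function('C')(Function('G')(-6, 0))), Mul(-1, Function('A')(-62))) = Add(Add(50, 42), Mul(-1, Mul(Pow(Add(23, -62), -1), Add(1, Pow(-62, 3), Mul(72, Pow(-62, 2)), Mul(1127, -62))))) = Add(92, Mul(-1, Mul(Pow(-39, -1), Add(1, -238328, Mul(72, 3844), -69874)))) = Add(92, Mul(-1, Mul(Rational(-1, 39), Add(1, -238328, 276768, -69874)))) = Add(92, Mul(-1, Mul(Rational(-1, 39), -31433))) = Add(92, Mul(-1, Rational(31433, 39))) = Add(92, Rational(-31433, 39)) = Rational(-27845, 39)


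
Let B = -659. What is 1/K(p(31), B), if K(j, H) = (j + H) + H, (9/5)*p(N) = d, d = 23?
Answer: -9/11747 ≈ -0.00076615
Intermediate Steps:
p(N) = 115/9 (p(N) = (5/9)*23 = 115/9)
K(j, H) = j + 2*H (K(j, H) = (H + j) + H = j + 2*H)
1/K(p(31), B) = 1/(115/9 + 2*(-659)) = 1/(115/9 - 1318) = 1/(-11747/9) = -9/11747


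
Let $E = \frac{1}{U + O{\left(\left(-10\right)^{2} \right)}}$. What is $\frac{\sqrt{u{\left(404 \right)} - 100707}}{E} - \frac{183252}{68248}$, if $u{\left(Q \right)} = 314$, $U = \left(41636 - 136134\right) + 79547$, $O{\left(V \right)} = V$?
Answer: $- \frac{45813}{17062} - 14851 i \sqrt{100393} \approx -2.6851 - 4.7055 \cdot 10^{6} i$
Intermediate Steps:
$U = -14951$ ($U = -94498 + 79547 = -14951$)
$E = - \frac{1}{14851}$ ($E = \frac{1}{-14951 + \left(-10\right)^{2}} = \frac{1}{-14951 + 100} = \frac{1}{-14851} = - \frac{1}{14851} \approx -6.7336 \cdot 10^{-5}$)
$\frac{\sqrt{u{\left(404 \right)} - 100707}}{E} - \frac{183252}{68248} = \frac{\sqrt{314 - 100707}}{- \frac{1}{14851}} - \frac{183252}{68248} = \sqrt{-100393} \left(-14851\right) - \frac{45813}{17062} = i \sqrt{100393} \left(-14851\right) - \frac{45813}{17062} = - 14851 i \sqrt{100393} - \frac{45813}{17062} = - \frac{45813}{17062} - 14851 i \sqrt{100393}$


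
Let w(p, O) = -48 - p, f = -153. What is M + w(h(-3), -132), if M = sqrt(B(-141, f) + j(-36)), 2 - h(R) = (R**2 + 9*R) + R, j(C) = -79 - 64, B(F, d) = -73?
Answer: -71 + 6*I*sqrt(6) ≈ -71.0 + 14.697*I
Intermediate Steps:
j(C) = -143
h(R) = 2 - R**2 - 10*R (h(R) = 2 - ((R**2 + 9*R) + R) = 2 - (R**2 + 10*R) = 2 + (-R**2 - 10*R) = 2 - R**2 - 10*R)
M = 6*I*sqrt(6) (M = sqrt(-73 - 143) = sqrt(-216) = 6*I*sqrt(6) ≈ 14.697*I)
M + w(h(-3), -132) = 6*I*sqrt(6) + (-48 - (2 - 1*(-3)**2 - 10*(-3))) = 6*I*sqrt(6) + (-48 - (2 - 1*9 + 30)) = 6*I*sqrt(6) + (-48 - (2 - 9 + 30)) = 6*I*sqrt(6) + (-48 - 1*23) = 6*I*sqrt(6) + (-48 - 23) = 6*I*sqrt(6) - 71 = -71 + 6*I*sqrt(6)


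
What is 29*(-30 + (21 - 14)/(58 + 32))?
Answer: -78097/90 ≈ -867.74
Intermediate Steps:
29*(-30 + (21 - 14)/(58 + 32)) = 29*(-30 + 7/90) = 29*(-2693/90) = -78097/90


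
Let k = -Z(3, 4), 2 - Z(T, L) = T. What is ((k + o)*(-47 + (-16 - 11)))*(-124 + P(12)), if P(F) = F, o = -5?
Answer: -33152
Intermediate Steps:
Z(T, L) = 2 - T
k = 1 (k = -(2 - 1*3) = -(2 - 3) = -1*(-1) = 1)
((k + o)*(-47 + (-16 - 11)))*(-124 + P(12)) = ((1 - 5)*(-47 + (-16 - 11)))*(-124 + 12) = -4*(-47 - 27)*(-112) = -4*(-74)*(-112) = 296*(-112) = -33152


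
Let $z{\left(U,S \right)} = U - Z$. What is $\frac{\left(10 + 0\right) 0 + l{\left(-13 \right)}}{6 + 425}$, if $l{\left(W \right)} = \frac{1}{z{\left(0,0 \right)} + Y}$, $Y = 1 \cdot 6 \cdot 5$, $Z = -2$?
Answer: $\frac{1}{13792} \approx 7.2506 \cdot 10^{-5}$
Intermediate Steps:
$z{\left(U,S \right)} = 2 + U$ ($z{\left(U,S \right)} = U - -2 = U + 2 = 2 + U$)
$Y = 30$ ($Y = 6 \cdot 5 = 30$)
$l{\left(W \right)} = \frac{1}{32}$ ($l{\left(W \right)} = \frac{1}{\left(2 + 0\right) + 30} = \frac{1}{2 + 30} = \frac{1}{32}$)
$\frac{\left(10 + 0\right) 0 + l{\left(-13 \right)}}{6 + 425} = \frac{\left(10 + 0\right) 0 + \frac{1}{32}}{6 + 425} = \frac{10 \cdot 0 + \frac{1}{32}}{431} = \left(0 + \frac{1}{32}\right) \frac{1}{431} = \frac{1}{32} \cdot \frac{1}{431} = \frac{1}{13792}$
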